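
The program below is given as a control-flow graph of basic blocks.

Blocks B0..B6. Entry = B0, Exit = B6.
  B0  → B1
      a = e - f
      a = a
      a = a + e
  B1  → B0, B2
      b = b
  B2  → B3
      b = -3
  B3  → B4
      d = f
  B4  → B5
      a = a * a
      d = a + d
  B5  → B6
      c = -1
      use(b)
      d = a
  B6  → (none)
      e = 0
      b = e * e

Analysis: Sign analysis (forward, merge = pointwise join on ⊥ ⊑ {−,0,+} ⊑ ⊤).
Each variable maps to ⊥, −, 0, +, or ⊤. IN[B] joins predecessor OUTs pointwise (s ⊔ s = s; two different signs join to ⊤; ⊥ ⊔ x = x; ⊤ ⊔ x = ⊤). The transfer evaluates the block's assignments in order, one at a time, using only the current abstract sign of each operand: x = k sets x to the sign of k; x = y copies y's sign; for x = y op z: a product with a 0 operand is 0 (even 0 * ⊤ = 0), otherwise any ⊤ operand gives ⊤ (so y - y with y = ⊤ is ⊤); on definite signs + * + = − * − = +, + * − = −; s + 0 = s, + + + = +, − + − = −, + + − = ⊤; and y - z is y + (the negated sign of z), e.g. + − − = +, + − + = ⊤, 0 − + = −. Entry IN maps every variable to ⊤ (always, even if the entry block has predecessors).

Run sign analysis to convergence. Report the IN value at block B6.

Answer: {a: ⊤, b: -, c: -, d: ⊤, e: ⊤, f: ⊤}

Trace:
Fixpoint table:
  B0:   IN=(all ⊤)   OUT=(all ⊤)
  B1:   IN=(all ⊤)   OUT=(all ⊤)
  B2:   IN=(all ⊤)   OUT={b:-; rest ⊤}
  B3:   IN={b:-; rest ⊤}   OUT={b:-; rest ⊤}
  B4:   IN={b:-; rest ⊤}   OUT={b:-; rest ⊤}
  B5:   IN={b:-; rest ⊤}   OUT={b:-, c:-; rest ⊤}
  B6:   IN={b:-, c:-; rest ⊤}   OUT={b:0, c:-, e:0; rest ⊤}

Merge at B6: IN[B6] = OUT[B5] = {a: ⊤, b: -, c: -, d: ⊤, e: ⊤, f: ⊤}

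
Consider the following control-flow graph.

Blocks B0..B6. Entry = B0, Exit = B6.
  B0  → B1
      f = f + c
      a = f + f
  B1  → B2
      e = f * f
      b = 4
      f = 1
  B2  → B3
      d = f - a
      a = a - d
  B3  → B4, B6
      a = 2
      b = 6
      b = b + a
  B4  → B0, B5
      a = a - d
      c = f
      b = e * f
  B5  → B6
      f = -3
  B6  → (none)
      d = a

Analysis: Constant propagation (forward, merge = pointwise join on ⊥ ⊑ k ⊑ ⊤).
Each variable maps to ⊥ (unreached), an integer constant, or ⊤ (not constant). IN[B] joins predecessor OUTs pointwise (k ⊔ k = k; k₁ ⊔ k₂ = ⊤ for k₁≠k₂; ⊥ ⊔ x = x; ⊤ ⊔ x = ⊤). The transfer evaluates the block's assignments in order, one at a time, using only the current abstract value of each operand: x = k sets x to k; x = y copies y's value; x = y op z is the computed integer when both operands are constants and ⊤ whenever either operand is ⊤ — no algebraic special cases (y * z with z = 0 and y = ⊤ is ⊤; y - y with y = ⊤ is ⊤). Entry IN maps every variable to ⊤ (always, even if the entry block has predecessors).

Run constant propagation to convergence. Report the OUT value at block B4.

Converged values:
  B0: | IN=(all ⊤) | OUT=(all ⊤)
  B1: | IN=(all ⊤) | OUT={b:4, f:1; rest ⊤}
  B2: | IN={b:4, f:1; rest ⊤} | OUT={b:4, f:1; rest ⊤}
  B3: | IN={b:4, f:1; rest ⊤} | OUT={a:2, b:8, f:1; rest ⊤}
  B4: | IN={a:2, b:8, f:1; rest ⊤} | OUT={c:1, f:1; rest ⊤}
  B5: | IN={c:1, f:1; rest ⊤} | OUT={c:1, f:-3; rest ⊤}
  B6: | IN=(all ⊤) | OUT=(all ⊤)

Merge at B4: IN[B4] = OUT[B3] = {a: 2, b: 8, c: ⊤, d: ⊤, e: ⊤, f: 1}
Applying B4's transfer function to that IN value gives OUT[B4] (row B4 above).

Answer: {a: ⊤, b: ⊤, c: 1, d: ⊤, e: ⊤, f: 1}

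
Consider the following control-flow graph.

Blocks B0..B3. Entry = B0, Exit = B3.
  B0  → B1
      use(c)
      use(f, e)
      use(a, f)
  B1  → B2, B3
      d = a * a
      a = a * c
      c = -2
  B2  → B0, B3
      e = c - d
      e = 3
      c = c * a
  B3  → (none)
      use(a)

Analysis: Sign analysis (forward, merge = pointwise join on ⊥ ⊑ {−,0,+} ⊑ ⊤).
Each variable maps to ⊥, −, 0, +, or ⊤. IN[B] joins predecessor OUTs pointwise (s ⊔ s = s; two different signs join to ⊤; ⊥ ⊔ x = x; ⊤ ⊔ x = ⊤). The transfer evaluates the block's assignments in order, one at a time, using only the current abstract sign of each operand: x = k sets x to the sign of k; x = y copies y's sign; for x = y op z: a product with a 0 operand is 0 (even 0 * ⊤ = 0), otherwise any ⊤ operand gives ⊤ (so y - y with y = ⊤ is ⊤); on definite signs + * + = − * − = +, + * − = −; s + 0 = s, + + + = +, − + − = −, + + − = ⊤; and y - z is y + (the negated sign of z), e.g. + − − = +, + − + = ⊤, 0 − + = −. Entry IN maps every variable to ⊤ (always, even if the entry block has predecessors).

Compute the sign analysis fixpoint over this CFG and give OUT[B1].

Per-block solution:
  B0:   IN=(all ⊤)   OUT=(all ⊤)
  B1:   IN=(all ⊤)   OUT={c:-; rest ⊤}
  B2:   IN={c:-; rest ⊤}   OUT={e:+; rest ⊤}
  B3:   IN=(all ⊤)   OUT=(all ⊤)

Merge at B1: IN[B1] = OUT[B0] = {a: ⊤, b: ⊤, c: ⊤, d: ⊤, e: ⊤, f: ⊤}
Applying B1's transfer function to that IN value gives OUT[B1] (row B1 above).

Answer: {a: ⊤, b: ⊤, c: -, d: ⊤, e: ⊤, f: ⊤}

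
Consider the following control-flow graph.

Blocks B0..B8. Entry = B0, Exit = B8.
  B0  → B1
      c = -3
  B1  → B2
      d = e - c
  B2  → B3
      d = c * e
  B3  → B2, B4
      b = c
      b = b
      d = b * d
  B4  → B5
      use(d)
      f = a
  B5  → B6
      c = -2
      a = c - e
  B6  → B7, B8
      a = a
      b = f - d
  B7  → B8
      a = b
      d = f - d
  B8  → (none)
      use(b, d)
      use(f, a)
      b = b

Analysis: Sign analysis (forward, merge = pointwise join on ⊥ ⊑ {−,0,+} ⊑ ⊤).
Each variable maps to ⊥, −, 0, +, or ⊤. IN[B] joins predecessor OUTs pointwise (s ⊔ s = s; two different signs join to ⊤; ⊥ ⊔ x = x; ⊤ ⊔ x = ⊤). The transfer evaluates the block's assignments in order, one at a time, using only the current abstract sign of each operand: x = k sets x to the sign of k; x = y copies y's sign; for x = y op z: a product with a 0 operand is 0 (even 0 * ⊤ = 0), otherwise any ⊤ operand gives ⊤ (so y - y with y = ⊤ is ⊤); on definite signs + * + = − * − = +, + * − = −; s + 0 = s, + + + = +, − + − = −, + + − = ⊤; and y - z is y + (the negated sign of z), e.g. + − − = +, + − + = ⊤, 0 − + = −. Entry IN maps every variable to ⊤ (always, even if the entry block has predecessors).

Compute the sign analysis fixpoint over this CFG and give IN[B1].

Fixpoint table:
  B0: | IN=(all ⊤) | OUT={c:-; rest ⊤}
  B1: | IN={c:-; rest ⊤} | OUT={c:-; rest ⊤}
  B2: | IN={c:-; rest ⊤} | OUT={c:-; rest ⊤}
  B3: | IN={c:-; rest ⊤} | OUT={b:-, c:-; rest ⊤}
  B4: | IN={b:-, c:-; rest ⊤} | OUT={b:-, c:-; rest ⊤}
  B5: | IN={b:-, c:-; rest ⊤} | OUT={b:-, c:-; rest ⊤}
  B6: | IN={b:-, c:-; rest ⊤} | OUT={c:-; rest ⊤}
  B7: | IN={c:-; rest ⊤} | OUT={c:-; rest ⊤}
  B8: | IN={c:-; rest ⊤} | OUT={c:-; rest ⊤}

Merge at B1: IN[B1] = OUT[B0] = {a: ⊤, b: ⊤, c: -, d: ⊤, e: ⊤, f: ⊤}

Answer: {a: ⊤, b: ⊤, c: -, d: ⊤, e: ⊤, f: ⊤}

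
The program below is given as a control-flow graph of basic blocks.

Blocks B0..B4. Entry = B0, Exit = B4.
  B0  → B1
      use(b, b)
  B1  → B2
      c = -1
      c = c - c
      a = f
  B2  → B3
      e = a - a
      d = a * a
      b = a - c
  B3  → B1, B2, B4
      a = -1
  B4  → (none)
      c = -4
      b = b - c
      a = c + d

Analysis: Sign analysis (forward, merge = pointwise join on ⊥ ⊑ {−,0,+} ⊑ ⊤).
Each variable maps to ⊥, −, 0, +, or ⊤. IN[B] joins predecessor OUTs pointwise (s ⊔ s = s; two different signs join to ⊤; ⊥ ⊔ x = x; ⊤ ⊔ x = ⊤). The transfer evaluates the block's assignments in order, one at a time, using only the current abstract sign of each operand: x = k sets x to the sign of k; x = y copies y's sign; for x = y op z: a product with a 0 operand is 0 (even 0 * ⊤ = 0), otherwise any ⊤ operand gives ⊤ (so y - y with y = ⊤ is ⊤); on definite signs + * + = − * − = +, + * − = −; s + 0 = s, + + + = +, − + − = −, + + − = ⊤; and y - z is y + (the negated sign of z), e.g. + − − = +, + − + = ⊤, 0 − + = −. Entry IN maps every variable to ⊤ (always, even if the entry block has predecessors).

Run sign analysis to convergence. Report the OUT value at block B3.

Converged values:
  B0: | IN=(all ⊤) | OUT=(all ⊤)
  B1: | IN=(all ⊤) | OUT=(all ⊤)
  B2: | IN=(all ⊤) | OUT=(all ⊤)
  B3: | IN=(all ⊤) | OUT={a:-; rest ⊤}
  B4: | IN={a:-; rest ⊤} | OUT={c:-; rest ⊤}

Merge at B3: IN[B3] = OUT[B2] = {a: ⊤, b: ⊤, c: ⊤, d: ⊤, e: ⊤, f: ⊤}
Applying B3's transfer function to that IN value gives OUT[B3] (row B3 above).

Answer: {a: -, b: ⊤, c: ⊤, d: ⊤, e: ⊤, f: ⊤}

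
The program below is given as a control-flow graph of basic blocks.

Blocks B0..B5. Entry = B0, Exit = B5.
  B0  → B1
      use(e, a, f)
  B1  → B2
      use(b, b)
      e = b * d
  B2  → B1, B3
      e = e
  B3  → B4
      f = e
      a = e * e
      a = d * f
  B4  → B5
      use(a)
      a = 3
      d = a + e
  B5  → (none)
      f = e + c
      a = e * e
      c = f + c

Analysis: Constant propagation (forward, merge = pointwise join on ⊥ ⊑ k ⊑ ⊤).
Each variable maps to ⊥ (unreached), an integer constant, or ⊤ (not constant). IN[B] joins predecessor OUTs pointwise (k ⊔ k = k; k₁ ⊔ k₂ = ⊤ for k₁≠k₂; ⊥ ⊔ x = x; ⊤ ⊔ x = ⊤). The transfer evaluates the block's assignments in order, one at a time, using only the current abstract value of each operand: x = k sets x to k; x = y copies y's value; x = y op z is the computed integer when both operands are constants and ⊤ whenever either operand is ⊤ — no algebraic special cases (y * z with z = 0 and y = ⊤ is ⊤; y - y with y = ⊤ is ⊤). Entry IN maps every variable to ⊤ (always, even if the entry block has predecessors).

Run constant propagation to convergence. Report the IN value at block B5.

Per-block solution:
  B0:  IN=(all ⊤)  OUT=(all ⊤)
  B1:  IN=(all ⊤)  OUT=(all ⊤)
  B2:  IN=(all ⊤)  OUT=(all ⊤)
  B3:  IN=(all ⊤)  OUT=(all ⊤)
  B4:  IN=(all ⊤)  OUT={a:3; rest ⊤}
  B5:  IN={a:3; rest ⊤}  OUT=(all ⊤)

Merge at B5: IN[B5] = OUT[B4] = {a: 3, b: ⊤, c: ⊤, d: ⊤, e: ⊤, f: ⊤}

Answer: {a: 3, b: ⊤, c: ⊤, d: ⊤, e: ⊤, f: ⊤}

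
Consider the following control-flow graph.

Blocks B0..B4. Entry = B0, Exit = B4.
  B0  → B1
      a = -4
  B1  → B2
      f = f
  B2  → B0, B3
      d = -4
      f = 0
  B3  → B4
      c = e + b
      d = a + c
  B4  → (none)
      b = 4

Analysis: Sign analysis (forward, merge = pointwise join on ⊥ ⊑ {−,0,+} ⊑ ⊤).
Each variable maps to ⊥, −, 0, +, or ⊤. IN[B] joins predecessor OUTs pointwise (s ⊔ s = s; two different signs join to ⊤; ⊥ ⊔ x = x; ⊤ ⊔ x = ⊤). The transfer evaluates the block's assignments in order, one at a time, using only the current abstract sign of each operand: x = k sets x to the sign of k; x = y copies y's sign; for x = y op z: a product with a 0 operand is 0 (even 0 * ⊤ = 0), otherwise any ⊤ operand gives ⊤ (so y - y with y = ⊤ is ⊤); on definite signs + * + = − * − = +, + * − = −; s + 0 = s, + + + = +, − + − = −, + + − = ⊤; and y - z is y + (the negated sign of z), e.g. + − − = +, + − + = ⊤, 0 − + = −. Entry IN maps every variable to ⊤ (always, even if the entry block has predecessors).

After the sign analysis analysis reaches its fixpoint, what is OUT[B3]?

Fixpoint table:
  B0:  IN=(all ⊤)  OUT={a:-; rest ⊤}
  B1:  IN={a:-; rest ⊤}  OUT={a:-; rest ⊤}
  B2:  IN={a:-; rest ⊤}  OUT={a:-, d:-, f:0; rest ⊤}
  B3:  IN={a:-, d:-, f:0; rest ⊤}  OUT={a:-, f:0; rest ⊤}
  B4:  IN={a:-, f:0; rest ⊤}  OUT={a:-, b:+, f:0; rest ⊤}

Merge at B3: IN[B3] = OUT[B2] = {a: -, b: ⊤, c: ⊤, d: -, e: ⊤, f: 0}
Applying B3's transfer function to that IN value gives OUT[B3] (row B3 above).

Answer: {a: -, b: ⊤, c: ⊤, d: ⊤, e: ⊤, f: 0}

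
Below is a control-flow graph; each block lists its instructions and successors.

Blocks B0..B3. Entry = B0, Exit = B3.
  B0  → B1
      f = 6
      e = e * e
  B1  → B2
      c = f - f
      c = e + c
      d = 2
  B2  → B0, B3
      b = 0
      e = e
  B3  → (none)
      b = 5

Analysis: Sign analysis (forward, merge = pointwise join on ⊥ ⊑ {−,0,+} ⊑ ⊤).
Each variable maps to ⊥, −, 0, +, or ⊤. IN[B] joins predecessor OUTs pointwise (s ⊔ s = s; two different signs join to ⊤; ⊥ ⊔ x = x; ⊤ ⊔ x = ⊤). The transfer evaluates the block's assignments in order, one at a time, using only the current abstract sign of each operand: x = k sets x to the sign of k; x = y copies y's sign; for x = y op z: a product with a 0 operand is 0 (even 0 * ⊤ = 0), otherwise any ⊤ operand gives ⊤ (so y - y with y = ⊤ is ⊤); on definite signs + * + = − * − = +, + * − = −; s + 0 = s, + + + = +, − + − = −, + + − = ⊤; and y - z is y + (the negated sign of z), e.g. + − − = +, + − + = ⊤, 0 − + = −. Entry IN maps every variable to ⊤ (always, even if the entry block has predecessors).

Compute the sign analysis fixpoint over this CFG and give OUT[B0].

Converged values:
  B0:  IN=(all ⊤)  OUT={f:+; rest ⊤}
  B1:  IN={f:+; rest ⊤}  OUT={d:+, f:+; rest ⊤}
  B2:  IN={d:+, f:+; rest ⊤}  OUT={b:0, d:+, f:+; rest ⊤}
  B3:  IN={b:0, d:+, f:+; rest ⊤}  OUT={b:+, d:+, f:+; rest ⊤}

Merge at B0 (entry node, so the boundary value (all ⊤) is joined with the incoming edge(s)): IN[B0] = (all ⊤) ⊔ OUT[B2] = {a: ⊤, b: ⊤, c: ⊤, d: ⊤, e: ⊤, f: ⊤}
Applying B0's transfer function to that IN value gives OUT[B0] (row B0 above).

Answer: {a: ⊤, b: ⊤, c: ⊤, d: ⊤, e: ⊤, f: +}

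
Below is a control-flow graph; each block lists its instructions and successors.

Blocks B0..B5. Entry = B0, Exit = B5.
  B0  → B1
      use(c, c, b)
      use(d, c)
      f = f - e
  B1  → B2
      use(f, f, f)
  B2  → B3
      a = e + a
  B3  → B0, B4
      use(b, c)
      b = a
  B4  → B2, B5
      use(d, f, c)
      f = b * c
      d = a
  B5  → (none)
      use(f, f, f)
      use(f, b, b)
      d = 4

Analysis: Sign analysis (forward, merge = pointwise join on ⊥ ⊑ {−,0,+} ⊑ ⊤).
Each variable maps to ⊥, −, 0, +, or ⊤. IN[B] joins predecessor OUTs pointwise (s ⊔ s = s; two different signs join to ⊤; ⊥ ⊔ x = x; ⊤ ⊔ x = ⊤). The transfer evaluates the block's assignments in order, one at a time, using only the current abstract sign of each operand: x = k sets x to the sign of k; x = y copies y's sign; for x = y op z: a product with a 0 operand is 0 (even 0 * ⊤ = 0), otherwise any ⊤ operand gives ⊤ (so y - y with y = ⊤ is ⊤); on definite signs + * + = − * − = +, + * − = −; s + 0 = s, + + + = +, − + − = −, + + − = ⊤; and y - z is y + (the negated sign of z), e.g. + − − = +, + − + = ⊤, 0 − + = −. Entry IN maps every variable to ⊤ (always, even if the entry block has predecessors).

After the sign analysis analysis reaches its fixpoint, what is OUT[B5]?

Answer: {a: ⊤, b: ⊤, c: ⊤, d: +, e: ⊤, f: ⊤}

Trace:
Fixpoint table:
  B0:  IN=(all ⊤)  OUT=(all ⊤)
  B1:  IN=(all ⊤)  OUT=(all ⊤)
  B2:  IN=(all ⊤)  OUT=(all ⊤)
  B3:  IN=(all ⊤)  OUT=(all ⊤)
  B4:  IN=(all ⊤)  OUT=(all ⊤)
  B5:  IN=(all ⊤)  OUT={d:+; rest ⊤}

Merge at B5: IN[B5] = OUT[B4] = {a: ⊤, b: ⊤, c: ⊤, d: ⊤, e: ⊤, f: ⊤}
Applying B5's transfer function to that IN value gives OUT[B5] (row B5 above).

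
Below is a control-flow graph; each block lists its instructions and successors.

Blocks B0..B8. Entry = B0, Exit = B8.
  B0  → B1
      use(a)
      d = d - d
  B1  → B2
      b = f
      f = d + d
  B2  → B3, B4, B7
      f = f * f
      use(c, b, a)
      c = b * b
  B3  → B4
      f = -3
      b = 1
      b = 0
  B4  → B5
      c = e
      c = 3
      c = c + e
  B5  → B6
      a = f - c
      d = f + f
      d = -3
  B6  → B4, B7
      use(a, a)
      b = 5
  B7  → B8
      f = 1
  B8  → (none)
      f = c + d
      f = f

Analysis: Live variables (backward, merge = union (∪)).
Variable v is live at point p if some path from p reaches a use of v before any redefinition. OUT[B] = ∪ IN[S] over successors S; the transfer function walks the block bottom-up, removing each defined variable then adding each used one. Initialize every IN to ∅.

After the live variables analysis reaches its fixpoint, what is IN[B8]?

Fixpoint table:
  B0:   IN={a, c, d, e, f}   OUT={a, c, d, e, f}
  B1:   IN={a, c, d, e, f}   OUT={a, b, c, d, e, f}
  B2:   IN={a, b, c, d, e, f}   OUT={c, d, e, f}
  B3:   IN={e}   OUT={e, f}
  B4:   IN={e, f}   OUT={c, e, f}
  B5:   IN={c, e, f}   OUT={a, c, d, e, f}
  B6:   IN={a, c, d, e, f}   OUT={c, d, e, f}
  B7:   IN={c, d}   OUT={c, d}
  B8:   IN={c, d}   OUT={}

B8 is the boundary node: OUT[B8] = {}
Applying B8's transfer function to that OUT value gives IN[B8] (row B8 above).

Answer: {c, d}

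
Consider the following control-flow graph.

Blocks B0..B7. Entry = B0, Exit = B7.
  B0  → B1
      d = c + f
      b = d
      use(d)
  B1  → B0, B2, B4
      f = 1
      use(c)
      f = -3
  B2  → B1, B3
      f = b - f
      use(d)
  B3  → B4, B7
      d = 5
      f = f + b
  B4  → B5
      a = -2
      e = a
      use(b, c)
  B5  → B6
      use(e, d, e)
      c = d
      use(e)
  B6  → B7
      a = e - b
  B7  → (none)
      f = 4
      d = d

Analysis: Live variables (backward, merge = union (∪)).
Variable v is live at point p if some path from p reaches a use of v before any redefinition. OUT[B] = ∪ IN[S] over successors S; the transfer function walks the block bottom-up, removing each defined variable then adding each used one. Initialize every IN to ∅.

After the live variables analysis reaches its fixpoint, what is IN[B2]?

Answer: {b, c, d, f}

Trace:
Per-block solution:
  B0:   IN={c, f}   OUT={b, c, d}
  B1:   IN={b, c, d}   OUT={b, c, d, f}
  B2:   IN={b, c, d, f}   OUT={b, c, d, f}
  B3:   IN={b, c, f}   OUT={b, c, d}
  B4:   IN={b, c, d}   OUT={b, d, e}
  B5:   IN={b, d, e}   OUT={b, d, e}
  B6:   IN={b, d, e}   OUT={d}
  B7:   IN={d}   OUT={}

Merge at B2: OUT[B2] = IN[B1] ⊔ IN[B3] = {b, c, d, f}
Applying B2's transfer function to that OUT value gives IN[B2] (row B2 above).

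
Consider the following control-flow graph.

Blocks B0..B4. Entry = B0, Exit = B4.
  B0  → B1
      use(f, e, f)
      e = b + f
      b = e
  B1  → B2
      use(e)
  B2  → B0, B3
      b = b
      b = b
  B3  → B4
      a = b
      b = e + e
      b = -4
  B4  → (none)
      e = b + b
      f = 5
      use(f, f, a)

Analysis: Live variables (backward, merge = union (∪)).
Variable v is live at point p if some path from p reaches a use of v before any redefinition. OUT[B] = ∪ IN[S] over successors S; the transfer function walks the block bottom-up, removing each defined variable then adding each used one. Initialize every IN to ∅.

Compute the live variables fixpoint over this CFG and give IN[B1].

Answer: {b, e, f}

Working:
Converged values:
  B0: | IN={b, e, f} | OUT={b, e, f}
  B1: | IN={b, e, f} | OUT={b, e, f}
  B2: | IN={b, e, f} | OUT={b, e, f}
  B3: | IN={b, e} | OUT={a, b}
  B4: | IN={a, b} | OUT={}

Merge at B1: OUT[B1] = IN[B2] = {b, e, f}
Applying B1's transfer function to that OUT value gives IN[B1] (row B1 above).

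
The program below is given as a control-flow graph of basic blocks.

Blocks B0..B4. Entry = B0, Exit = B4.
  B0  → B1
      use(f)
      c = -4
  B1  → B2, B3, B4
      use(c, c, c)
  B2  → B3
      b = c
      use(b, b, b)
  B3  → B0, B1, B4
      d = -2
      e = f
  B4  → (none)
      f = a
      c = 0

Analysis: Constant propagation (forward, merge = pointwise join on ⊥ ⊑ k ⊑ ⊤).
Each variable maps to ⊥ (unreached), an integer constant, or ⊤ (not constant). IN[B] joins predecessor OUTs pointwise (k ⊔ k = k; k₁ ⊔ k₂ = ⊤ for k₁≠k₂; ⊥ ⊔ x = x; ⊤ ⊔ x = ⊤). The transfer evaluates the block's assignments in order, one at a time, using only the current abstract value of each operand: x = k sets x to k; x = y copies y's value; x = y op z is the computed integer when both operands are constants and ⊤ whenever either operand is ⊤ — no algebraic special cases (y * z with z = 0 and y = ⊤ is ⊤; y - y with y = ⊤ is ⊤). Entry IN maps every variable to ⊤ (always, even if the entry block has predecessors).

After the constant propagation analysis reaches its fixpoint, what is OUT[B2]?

Fixpoint table:
  B0: | IN=(all ⊤) | OUT={c:-4; rest ⊤}
  B1: | IN={c:-4; rest ⊤} | OUT={c:-4; rest ⊤}
  B2: | IN={c:-4; rest ⊤} | OUT={b:-4, c:-4; rest ⊤}
  B3: | IN={c:-4; rest ⊤} | OUT={c:-4, d:-2; rest ⊤}
  B4: | IN={c:-4; rest ⊤} | OUT={c:0; rest ⊤}

Merge at B2: IN[B2] = OUT[B1] = {a: ⊤, b: ⊤, c: -4, d: ⊤, e: ⊤, f: ⊤}
Applying B2's transfer function to that IN value gives OUT[B2] (row B2 above).

Answer: {a: ⊤, b: -4, c: -4, d: ⊤, e: ⊤, f: ⊤}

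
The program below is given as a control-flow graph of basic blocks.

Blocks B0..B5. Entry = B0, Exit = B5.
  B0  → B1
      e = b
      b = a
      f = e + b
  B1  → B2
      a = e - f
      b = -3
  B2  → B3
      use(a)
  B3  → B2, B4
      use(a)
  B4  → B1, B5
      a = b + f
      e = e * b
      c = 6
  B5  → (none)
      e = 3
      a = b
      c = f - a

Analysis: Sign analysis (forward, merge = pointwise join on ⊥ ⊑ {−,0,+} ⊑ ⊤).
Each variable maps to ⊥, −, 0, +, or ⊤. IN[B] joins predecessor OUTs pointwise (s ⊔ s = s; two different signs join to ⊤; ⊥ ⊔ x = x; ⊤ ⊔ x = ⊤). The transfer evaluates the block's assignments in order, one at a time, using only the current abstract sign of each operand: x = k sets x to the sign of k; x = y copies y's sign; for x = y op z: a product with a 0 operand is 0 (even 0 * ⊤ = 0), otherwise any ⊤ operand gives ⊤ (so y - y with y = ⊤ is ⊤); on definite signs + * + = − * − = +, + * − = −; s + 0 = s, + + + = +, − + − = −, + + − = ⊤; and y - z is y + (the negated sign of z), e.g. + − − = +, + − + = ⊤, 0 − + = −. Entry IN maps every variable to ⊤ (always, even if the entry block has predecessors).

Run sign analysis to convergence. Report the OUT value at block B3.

Fixpoint table:
  B0: | IN=(all ⊤) | OUT=(all ⊤)
  B1: | IN=(all ⊤) | OUT={b:-; rest ⊤}
  B2: | IN={b:-; rest ⊤} | OUT={b:-; rest ⊤}
  B3: | IN={b:-; rest ⊤} | OUT={b:-; rest ⊤}
  B4: | IN={b:-; rest ⊤} | OUT={b:-, c:+; rest ⊤}
  B5: | IN={b:-, c:+; rest ⊤} | OUT={a:-, b:-, e:+; rest ⊤}

Merge at B3: IN[B3] = OUT[B2] = {a: ⊤, b: -, c: ⊤, d: ⊤, e: ⊤, f: ⊤}
Applying B3's transfer function to that IN value gives OUT[B3] (row B3 above).

Answer: {a: ⊤, b: -, c: ⊤, d: ⊤, e: ⊤, f: ⊤}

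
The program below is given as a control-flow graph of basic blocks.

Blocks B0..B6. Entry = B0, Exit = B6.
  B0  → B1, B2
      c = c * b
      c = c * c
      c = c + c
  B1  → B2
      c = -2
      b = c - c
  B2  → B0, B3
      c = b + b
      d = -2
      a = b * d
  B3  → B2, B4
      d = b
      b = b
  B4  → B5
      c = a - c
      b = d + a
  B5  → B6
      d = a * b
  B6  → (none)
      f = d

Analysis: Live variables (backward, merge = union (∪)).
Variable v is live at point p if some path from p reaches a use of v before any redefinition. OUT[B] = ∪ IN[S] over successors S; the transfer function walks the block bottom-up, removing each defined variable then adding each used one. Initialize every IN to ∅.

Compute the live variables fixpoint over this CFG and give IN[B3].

Fixpoint table:
  B0:  IN={b, c}  OUT={b}
  B1:  IN={}  OUT={b}
  B2:  IN={b}  OUT={a, b, c}
  B3:  IN={a, b, c}  OUT={a, b, c, d}
  B4:  IN={a, c, d}  OUT={a, b}
  B5:  IN={a, b}  OUT={d}
  B6:  IN={d}  OUT={}

Merge at B3: OUT[B3] = IN[B2] ⊔ IN[B4] = {a, b, c, d}
Applying B3's transfer function to that OUT value gives IN[B3] (row B3 above).

Answer: {a, b, c}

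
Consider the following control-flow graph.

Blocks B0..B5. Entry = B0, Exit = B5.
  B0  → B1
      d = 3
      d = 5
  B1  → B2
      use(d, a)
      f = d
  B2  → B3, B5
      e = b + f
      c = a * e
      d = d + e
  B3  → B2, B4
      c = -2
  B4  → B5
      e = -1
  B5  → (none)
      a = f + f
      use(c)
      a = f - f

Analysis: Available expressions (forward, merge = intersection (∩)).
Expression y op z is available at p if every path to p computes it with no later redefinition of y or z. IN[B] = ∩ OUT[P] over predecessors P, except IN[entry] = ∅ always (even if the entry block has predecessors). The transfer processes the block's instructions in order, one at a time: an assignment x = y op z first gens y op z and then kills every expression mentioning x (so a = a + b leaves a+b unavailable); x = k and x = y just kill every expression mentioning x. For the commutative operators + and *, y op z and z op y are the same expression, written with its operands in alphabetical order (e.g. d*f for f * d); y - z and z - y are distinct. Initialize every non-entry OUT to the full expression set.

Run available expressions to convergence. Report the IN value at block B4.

Per-block solution:
  B0:   IN={}   OUT={}
  B1:   IN={}   OUT={}
  B2:   IN={}   OUT={a*e, b+f}
  B3:   IN={a*e, b+f}   OUT={a*e, b+f}
  B4:   IN={a*e, b+f}   OUT={b+f}
  B5:   IN={b+f}   OUT={b+f, f+f, f-f}

Merge at B4: IN[B4] = OUT[B3] = {a*e, b+f}

Answer: {a*e, b+f}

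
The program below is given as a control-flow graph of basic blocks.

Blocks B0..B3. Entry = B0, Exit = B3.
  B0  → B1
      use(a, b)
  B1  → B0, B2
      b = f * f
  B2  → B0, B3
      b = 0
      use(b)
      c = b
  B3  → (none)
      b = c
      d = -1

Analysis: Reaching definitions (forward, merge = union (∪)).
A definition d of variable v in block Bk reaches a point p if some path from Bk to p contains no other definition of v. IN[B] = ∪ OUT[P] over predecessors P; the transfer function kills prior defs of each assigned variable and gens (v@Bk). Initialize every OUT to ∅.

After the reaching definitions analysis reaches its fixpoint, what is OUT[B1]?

Converged values:
  B0:  IN={b@B1, b@B2, c@B2}  OUT={b@B1, b@B2, c@B2}
  B1:  IN={b@B1, b@B2, c@B2}  OUT={b@B1, c@B2}
  B2:  IN={b@B1, c@B2}  OUT={b@B2, c@B2}
  B3:  IN={b@B2, c@B2}  OUT={b@B3, c@B2, d@B3}

Merge at B1: IN[B1] = OUT[B0] = {b@B1, b@B2, c@B2}
Applying B1's transfer function to that IN value gives OUT[B1] (row B1 above).

Answer: {b@B1, c@B2}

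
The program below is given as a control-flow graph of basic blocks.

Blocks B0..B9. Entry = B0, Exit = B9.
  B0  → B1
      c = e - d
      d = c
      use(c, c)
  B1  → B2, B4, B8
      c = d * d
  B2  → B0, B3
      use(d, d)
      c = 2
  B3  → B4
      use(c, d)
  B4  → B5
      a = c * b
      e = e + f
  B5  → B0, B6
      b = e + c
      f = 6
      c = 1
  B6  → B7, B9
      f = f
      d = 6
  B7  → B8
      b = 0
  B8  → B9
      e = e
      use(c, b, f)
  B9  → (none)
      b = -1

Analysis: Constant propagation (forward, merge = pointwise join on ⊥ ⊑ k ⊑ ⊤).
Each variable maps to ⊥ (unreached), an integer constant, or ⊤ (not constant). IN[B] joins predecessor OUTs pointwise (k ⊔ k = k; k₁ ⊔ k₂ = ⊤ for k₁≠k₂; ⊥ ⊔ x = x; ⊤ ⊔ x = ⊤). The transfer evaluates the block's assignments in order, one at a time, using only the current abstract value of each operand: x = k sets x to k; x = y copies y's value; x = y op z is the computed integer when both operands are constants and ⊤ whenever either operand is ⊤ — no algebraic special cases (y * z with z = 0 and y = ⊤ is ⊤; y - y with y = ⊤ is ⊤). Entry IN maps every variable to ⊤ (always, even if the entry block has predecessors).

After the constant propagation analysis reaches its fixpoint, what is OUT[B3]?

Answer: {a: ⊤, b: ⊤, c: 2, d: ⊤, e: ⊤, f: ⊤}

Working:
Per-block solution:
  B0:   IN=(all ⊤)   OUT=(all ⊤)
  B1:   IN=(all ⊤)   OUT=(all ⊤)
  B2:   IN=(all ⊤)   OUT={c:2; rest ⊤}
  B3:   IN={c:2; rest ⊤}   OUT={c:2; rest ⊤}
  B4:   IN=(all ⊤)   OUT=(all ⊤)
  B5:   IN=(all ⊤)   OUT={c:1, f:6; rest ⊤}
  B6:   IN={c:1, f:6; rest ⊤}   OUT={c:1, d:6, f:6; rest ⊤}
  B7:   IN={c:1, d:6, f:6; rest ⊤}   OUT={b:0, c:1, d:6, f:6; rest ⊤}
  B8:   IN=(all ⊤)   OUT=(all ⊤)
  B9:   IN=(all ⊤)   OUT={b:-1; rest ⊤}

Merge at B3: IN[B3] = OUT[B2] = {a: ⊤, b: ⊤, c: 2, d: ⊤, e: ⊤, f: ⊤}
Applying B3's transfer function to that IN value gives OUT[B3] (row B3 above).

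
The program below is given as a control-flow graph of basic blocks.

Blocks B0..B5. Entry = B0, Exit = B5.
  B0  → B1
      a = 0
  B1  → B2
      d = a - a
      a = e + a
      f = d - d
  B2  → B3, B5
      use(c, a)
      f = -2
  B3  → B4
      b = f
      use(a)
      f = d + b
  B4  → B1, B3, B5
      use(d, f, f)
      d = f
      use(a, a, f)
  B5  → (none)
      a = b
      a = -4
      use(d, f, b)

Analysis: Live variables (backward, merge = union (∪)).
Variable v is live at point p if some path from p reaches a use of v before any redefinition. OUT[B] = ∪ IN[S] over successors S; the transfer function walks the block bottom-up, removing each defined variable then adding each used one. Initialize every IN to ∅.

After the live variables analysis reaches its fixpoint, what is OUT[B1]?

Answer: {a, b, c, d, e}

Trace:
Per-block solution:
  B0:  IN={b, c, e}  OUT={a, b, c, e}
  B1:  IN={a, b, c, e}  OUT={a, b, c, d, e}
  B2:  IN={a, b, c, d, e}  OUT={a, b, c, d, e, f}
  B3:  IN={a, c, d, e, f}  OUT={a, b, c, d, e, f}
  B4:  IN={a, b, c, d, e, f}  OUT={a, b, c, d, e, f}
  B5:  IN={b, d, f}  OUT={}

Merge at B1: OUT[B1] = IN[B2] = {a, b, c, d, e}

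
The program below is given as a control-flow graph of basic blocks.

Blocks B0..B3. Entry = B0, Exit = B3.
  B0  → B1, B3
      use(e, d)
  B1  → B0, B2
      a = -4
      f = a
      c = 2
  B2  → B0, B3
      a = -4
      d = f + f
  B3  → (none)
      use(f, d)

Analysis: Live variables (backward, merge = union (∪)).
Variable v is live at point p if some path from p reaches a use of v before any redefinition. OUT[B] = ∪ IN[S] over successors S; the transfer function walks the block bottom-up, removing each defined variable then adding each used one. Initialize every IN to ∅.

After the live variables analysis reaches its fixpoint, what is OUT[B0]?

Converged values:
  B0: | IN={d, e, f} | OUT={d, e, f}
  B1: | IN={d, e} | OUT={d, e, f}
  B2: | IN={e, f} | OUT={d, e, f}
  B3: | IN={d, f} | OUT={}

Merge at B0: OUT[B0] = IN[B1] ⊔ IN[B3] = {d, e, f}

Answer: {d, e, f}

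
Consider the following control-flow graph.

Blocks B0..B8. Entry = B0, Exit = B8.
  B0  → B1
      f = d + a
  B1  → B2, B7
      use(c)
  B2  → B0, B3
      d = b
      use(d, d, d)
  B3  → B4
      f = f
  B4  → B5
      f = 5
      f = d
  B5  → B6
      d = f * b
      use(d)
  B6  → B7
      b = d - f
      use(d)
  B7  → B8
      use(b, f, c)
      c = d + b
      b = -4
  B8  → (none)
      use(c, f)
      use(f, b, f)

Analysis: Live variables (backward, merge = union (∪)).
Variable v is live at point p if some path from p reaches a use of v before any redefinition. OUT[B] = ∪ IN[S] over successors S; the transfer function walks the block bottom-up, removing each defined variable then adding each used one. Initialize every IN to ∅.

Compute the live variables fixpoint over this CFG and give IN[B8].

Answer: {b, c, f}

Derivation:
Fixpoint table:
  B0:   IN={a, b, c, d}   OUT={a, b, c, d, f}
  B1:   IN={a, b, c, d, f}   OUT={a, b, c, d, f}
  B2:   IN={a, b, c, f}   OUT={a, b, c, d, f}
  B3:   IN={b, c, d, f}   OUT={b, c, d}
  B4:   IN={b, c, d}   OUT={b, c, f}
  B5:   IN={b, c, f}   OUT={c, d, f}
  B6:   IN={c, d, f}   OUT={b, c, d, f}
  B7:   IN={b, c, d, f}   OUT={b, c, f}
  B8:   IN={b, c, f}   OUT={}

B8 is the boundary node: OUT[B8] = {}
Applying B8's transfer function to that OUT value gives IN[B8] (row B8 above).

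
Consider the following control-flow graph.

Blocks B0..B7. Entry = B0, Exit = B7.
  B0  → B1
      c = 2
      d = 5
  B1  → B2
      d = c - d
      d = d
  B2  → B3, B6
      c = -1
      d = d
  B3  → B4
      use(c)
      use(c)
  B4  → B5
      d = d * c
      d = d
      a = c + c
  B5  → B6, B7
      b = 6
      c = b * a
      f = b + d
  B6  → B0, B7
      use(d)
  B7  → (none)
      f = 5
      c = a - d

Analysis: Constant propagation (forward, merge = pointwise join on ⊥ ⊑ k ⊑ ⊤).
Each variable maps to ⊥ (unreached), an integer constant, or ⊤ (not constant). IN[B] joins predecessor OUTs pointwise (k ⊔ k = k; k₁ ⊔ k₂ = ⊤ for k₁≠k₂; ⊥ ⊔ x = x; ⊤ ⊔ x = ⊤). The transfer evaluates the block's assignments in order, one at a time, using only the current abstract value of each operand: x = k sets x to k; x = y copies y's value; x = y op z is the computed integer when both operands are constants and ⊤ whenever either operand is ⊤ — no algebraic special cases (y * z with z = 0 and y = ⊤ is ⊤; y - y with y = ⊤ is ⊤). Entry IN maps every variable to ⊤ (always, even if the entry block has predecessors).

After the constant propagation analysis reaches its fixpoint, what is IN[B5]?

Answer: {a: -2, b: ⊤, c: -1, d: 3, e: ⊤, f: ⊤}

Trace:
Converged values:
  B0:  IN=(all ⊤)  OUT={c:2, d:5; rest ⊤}
  B1:  IN={c:2, d:5; rest ⊤}  OUT={c:2, d:-3; rest ⊤}
  B2:  IN={c:2, d:-3; rest ⊤}  OUT={c:-1, d:-3; rest ⊤}
  B3:  IN={c:-1, d:-3; rest ⊤}  OUT={c:-1, d:-3; rest ⊤}
  B4:  IN={c:-1, d:-3; rest ⊤}  OUT={a:-2, c:-1, d:3; rest ⊤}
  B5:  IN={a:-2, c:-1, d:3; rest ⊤}  OUT={a:-2, b:6, c:-12, d:3, f:9; rest ⊤}
  B6:  IN=(all ⊤)  OUT=(all ⊤)
  B7:  IN=(all ⊤)  OUT={f:5; rest ⊤}

Merge at B5: IN[B5] = OUT[B4] = {a: -2, b: ⊤, c: -1, d: 3, e: ⊤, f: ⊤}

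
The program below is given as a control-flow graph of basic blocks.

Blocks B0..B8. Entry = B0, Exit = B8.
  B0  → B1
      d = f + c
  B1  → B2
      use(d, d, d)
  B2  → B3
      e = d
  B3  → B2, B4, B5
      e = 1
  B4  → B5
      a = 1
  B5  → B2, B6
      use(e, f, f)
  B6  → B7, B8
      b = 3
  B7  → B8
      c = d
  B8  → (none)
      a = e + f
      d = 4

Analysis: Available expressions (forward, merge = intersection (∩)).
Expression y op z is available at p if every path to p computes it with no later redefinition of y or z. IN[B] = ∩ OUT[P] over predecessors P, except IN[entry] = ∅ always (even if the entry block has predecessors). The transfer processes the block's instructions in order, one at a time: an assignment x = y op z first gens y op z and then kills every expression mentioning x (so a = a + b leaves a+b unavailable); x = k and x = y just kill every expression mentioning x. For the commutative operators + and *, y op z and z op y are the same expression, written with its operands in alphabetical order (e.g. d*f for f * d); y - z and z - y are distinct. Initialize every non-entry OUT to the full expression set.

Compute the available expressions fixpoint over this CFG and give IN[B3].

Answer: {c+f}

Trace:
Per-block solution:
  B0: | IN={} | OUT={c+f}
  B1: | IN={c+f} | OUT={c+f}
  B2: | IN={c+f} | OUT={c+f}
  B3: | IN={c+f} | OUT={c+f}
  B4: | IN={c+f} | OUT={c+f}
  B5: | IN={c+f} | OUT={c+f}
  B6: | IN={c+f} | OUT={c+f}
  B7: | IN={c+f} | OUT={}
  B8: | IN={} | OUT={e+f}

Merge at B3: IN[B3] = OUT[B2] = {c+f}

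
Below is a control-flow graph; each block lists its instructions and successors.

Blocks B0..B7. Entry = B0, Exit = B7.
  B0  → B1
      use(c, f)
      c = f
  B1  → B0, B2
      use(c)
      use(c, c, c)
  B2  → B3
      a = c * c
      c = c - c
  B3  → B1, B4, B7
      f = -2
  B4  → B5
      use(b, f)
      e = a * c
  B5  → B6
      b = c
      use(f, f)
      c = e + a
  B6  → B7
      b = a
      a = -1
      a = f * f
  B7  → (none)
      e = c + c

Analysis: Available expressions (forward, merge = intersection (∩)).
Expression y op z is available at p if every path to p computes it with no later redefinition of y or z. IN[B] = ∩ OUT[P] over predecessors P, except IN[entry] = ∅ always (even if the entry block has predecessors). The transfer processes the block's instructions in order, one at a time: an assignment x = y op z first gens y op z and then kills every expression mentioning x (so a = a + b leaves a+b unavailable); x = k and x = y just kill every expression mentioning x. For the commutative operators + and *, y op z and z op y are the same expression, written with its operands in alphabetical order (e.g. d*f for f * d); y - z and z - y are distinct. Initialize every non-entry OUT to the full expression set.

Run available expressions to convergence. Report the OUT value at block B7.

Converged values:
  B0:  IN={}  OUT={}
  B1:  IN={}  OUT={}
  B2:  IN={}  OUT={}
  B3:  IN={}  OUT={}
  B4:  IN={}  OUT={a*c}
  B5:  IN={a*c}  OUT={a+e}
  B6:  IN={a+e}  OUT={f*f}
  B7:  IN={}  OUT={c+c}

Merge at B7: IN[B7] = OUT[B3] ∩ OUT[B6] = {}
Applying B7's transfer function to that IN value gives OUT[B7] (row B7 above).

Answer: {c+c}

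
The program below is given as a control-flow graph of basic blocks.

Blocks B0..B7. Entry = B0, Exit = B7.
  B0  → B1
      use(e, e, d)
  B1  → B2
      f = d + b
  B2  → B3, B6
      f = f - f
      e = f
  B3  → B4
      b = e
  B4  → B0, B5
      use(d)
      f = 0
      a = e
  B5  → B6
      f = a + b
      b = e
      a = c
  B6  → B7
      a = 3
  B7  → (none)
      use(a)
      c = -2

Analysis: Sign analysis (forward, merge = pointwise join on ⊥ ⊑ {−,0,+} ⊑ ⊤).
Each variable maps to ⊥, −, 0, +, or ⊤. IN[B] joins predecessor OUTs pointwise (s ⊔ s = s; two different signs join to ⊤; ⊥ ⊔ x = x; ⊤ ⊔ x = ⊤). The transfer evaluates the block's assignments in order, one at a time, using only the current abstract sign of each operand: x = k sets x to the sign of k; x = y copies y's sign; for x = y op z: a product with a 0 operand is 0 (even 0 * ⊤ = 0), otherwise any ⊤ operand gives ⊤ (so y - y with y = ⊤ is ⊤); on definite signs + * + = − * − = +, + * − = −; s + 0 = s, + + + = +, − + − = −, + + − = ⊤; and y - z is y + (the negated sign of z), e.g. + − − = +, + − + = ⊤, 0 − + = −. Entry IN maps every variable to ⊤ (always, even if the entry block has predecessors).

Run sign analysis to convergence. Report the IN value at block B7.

Converged values:
  B0:  IN=(all ⊤)  OUT=(all ⊤)
  B1:  IN=(all ⊤)  OUT=(all ⊤)
  B2:  IN=(all ⊤)  OUT=(all ⊤)
  B3:  IN=(all ⊤)  OUT=(all ⊤)
  B4:  IN=(all ⊤)  OUT={f:0; rest ⊤}
  B5:  IN={f:0; rest ⊤}  OUT=(all ⊤)
  B6:  IN=(all ⊤)  OUT={a:+; rest ⊤}
  B7:  IN={a:+; rest ⊤}  OUT={a:+, c:-; rest ⊤}

Merge at B7: IN[B7] = OUT[B6] = {a: +, b: ⊤, c: ⊤, d: ⊤, e: ⊤, f: ⊤}

Answer: {a: +, b: ⊤, c: ⊤, d: ⊤, e: ⊤, f: ⊤}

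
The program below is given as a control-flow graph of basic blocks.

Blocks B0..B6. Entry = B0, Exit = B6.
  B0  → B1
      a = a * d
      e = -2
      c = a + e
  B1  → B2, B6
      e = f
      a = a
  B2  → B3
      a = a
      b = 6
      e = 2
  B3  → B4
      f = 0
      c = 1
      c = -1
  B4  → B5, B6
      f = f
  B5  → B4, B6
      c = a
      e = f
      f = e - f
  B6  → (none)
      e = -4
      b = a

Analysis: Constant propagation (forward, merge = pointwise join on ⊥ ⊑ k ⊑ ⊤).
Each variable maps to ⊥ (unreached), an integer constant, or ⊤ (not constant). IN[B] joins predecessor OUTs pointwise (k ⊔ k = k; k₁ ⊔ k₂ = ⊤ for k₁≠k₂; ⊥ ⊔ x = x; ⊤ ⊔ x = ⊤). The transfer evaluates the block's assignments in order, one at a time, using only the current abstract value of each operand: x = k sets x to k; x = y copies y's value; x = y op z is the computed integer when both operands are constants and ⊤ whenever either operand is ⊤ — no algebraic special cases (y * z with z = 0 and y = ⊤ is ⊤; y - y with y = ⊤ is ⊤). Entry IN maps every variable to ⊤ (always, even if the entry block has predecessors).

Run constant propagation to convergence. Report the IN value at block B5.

Per-block solution:
  B0:  IN=(all ⊤)  OUT={e:-2; rest ⊤}
  B1:  IN={e:-2; rest ⊤}  OUT=(all ⊤)
  B2:  IN=(all ⊤)  OUT={b:6, e:2; rest ⊤}
  B3:  IN={b:6, e:2; rest ⊤}  OUT={b:6, c:-1, e:2, f:0; rest ⊤}
  B4:  IN={b:6, f:0; rest ⊤}  OUT={b:6, f:0; rest ⊤}
  B5:  IN={b:6, f:0; rest ⊤}  OUT={b:6, e:0, f:0; rest ⊤}
  B6:  IN=(all ⊤)  OUT={e:-4; rest ⊤}

Merge at B5: IN[B5] = OUT[B4] = {a: ⊤, b: 6, c: ⊤, d: ⊤, e: ⊤, f: 0}

Answer: {a: ⊤, b: 6, c: ⊤, d: ⊤, e: ⊤, f: 0}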